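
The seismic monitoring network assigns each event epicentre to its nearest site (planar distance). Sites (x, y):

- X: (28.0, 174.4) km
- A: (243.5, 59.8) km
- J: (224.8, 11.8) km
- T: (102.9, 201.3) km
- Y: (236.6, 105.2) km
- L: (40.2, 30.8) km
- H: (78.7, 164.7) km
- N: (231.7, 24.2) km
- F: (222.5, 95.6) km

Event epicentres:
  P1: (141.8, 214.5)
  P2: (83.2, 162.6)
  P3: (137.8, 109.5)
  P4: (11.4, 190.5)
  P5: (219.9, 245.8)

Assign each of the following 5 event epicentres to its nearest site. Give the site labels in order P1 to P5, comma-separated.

T, H, H, X, T

P1 → T (d²=1687.45)
P2 → H (d²=24.66)
P3 → H (d²=6539.85)
P4 → X (d²=534.77)
P5 → T (d²=15669.25)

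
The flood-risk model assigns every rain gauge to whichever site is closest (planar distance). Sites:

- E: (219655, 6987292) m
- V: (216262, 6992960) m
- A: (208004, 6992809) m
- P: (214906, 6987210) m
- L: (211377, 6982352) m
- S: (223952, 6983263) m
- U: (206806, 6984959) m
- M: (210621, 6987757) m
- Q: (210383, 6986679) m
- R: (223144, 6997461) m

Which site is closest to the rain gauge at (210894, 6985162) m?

Q

Squared distances to each site:
E: 81292021.000; V: 89624228.000; A: 66828709.000; P: 20290448.000; L: 8129389.000; S: 174117565.000; U: 16752953.000; M: 6808554.000; Q: 2562410.000; R: 301327901.000.
Minimum at Q.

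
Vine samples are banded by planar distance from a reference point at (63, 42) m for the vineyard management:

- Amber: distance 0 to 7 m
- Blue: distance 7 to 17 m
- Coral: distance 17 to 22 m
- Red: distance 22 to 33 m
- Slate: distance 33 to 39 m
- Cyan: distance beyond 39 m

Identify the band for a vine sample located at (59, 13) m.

Distance = √((59−63)² + (13−42)²) = √(16.000 + 841.000) = 29.275 m.
22 ≤ 29.275 < 33 → Red.

Red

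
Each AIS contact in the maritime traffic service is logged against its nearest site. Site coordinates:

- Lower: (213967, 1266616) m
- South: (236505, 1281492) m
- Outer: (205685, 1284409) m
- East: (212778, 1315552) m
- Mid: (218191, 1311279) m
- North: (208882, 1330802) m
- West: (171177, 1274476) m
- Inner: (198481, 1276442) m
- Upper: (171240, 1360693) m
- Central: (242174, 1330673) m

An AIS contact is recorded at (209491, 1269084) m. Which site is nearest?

Squared distances to each site:
Lower: 26125600.000; South: 883714660.000; Outer: 249341261.000; East: 2170079393.000; Mid: 1856108025.000; North: 3809482405.000; West: 1497036260.000; Inner: 175360264.000; Upper: 9855347882.000; Central: 4861383410.000.
Minimum at Lower.

Lower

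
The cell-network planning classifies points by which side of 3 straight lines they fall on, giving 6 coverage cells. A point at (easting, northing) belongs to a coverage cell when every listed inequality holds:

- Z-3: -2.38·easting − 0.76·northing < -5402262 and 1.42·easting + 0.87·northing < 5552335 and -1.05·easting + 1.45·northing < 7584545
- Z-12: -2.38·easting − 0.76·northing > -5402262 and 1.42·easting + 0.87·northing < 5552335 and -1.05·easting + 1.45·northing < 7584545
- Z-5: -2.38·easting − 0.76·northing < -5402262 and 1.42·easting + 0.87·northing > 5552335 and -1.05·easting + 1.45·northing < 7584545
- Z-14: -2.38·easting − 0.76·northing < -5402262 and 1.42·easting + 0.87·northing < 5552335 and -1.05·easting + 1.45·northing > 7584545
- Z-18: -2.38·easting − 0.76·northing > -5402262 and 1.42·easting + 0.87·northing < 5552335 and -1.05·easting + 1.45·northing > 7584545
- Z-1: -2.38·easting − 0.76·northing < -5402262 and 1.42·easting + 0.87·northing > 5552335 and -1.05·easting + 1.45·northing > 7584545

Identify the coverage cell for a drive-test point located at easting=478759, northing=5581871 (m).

Z-18

-2.38·478759 − 0.76·5581871 = -5381668.380, which is > -5402262
1.42·478759 + 0.87·5581871 = 5536065.550, which is < 5552335
-1.05·478759 + 1.45·5581871 = 7591016.000, which is > 7584545
This sign pattern matches Z-18.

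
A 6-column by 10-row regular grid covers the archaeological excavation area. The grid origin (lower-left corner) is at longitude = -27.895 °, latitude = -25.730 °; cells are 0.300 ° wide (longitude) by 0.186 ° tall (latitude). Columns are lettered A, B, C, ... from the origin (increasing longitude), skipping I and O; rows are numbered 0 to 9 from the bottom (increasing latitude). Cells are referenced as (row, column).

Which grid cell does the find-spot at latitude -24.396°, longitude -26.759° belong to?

Column index: ⌊(-26.759 − -27.895) / 0.300⌋ = ⌊3.787⌋ = 3 → column D
Row offset from origin: ⌊(-24.396 − -25.730) / 0.186⌋ = ⌊7.172⌋ = 7 → row 7

(7, D)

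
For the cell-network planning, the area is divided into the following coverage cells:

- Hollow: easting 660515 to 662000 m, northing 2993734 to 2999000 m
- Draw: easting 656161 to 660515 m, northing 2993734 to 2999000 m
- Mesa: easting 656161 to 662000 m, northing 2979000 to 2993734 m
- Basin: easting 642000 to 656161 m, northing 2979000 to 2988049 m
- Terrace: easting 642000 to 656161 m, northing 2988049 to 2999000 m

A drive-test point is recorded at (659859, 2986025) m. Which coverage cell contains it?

The point has easting = 659859 and northing = 2986025.
Only Mesa satisfies 656161 ≤ easting ≤ 662000 and 2979000 ≤ northing ≤ 2993734.

Mesa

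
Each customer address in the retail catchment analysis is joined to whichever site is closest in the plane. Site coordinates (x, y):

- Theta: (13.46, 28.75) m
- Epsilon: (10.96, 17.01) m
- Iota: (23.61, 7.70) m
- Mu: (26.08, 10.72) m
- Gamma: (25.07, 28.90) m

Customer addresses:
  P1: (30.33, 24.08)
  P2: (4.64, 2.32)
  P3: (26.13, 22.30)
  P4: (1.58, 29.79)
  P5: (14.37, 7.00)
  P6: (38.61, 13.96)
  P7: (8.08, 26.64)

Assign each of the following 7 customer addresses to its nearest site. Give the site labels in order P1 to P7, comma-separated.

P1 → Gamma (d²=50.90)
P2 → Epsilon (d²=255.74)
P3 → Gamma (d²=44.68)
P4 → Theta (d²=142.22)
P5 → Iota (d²=85.87)
P6 → Mu (d²=167.50)
P7 → Theta (d²=33.40)

Gamma, Epsilon, Gamma, Theta, Iota, Mu, Theta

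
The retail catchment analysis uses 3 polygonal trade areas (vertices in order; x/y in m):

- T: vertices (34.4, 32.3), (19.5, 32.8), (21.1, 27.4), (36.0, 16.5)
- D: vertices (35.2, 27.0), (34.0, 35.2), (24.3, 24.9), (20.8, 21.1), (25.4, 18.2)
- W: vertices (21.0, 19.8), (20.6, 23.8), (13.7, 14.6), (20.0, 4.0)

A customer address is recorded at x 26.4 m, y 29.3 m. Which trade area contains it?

T

Cast a ray rightward from (26.4, 29.3). For each polygon, the edges (by vertex number in listed order) whose endpoints lie on opposite sides of y = 29.3, where each meets that height, and whether that is right or left of the point:
T: 2–3 at x≈20.54 (left), 4–1 at x≈34.70 (right) → 1 crossing.
D: 1–2 at x≈34.86 (right), 2–3 at x≈28.44 (right) → 2 crossings.
W: no edge straddles that height → 0 crossings.
Only T has an odd count, so the point is inside T.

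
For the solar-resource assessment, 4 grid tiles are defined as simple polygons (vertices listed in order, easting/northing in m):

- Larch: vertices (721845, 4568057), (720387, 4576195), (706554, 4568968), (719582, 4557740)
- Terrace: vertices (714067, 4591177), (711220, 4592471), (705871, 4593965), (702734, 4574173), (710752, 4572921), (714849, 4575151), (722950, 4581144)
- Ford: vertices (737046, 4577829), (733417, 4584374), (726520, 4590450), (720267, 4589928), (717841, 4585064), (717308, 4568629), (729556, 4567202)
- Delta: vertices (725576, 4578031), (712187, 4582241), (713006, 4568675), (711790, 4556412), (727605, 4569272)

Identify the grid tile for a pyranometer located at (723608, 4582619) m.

Cast a ray rightward from (723608, 4582619). For each polygon, the edges (by vertex number in listed order) whose endpoints lie on opposite sides of northing = 4582619, where each meets that height, and whether that is right or left of the point:
Larch: no edge straddles that height → 0 crossings.
Terrace: 3–4 at easting≈704072.7 (left), 7–1 at easting≈721644.1 (left) → 0 crossings.
Ford: 1–2 at easting≈734390.1 (right), 5–6 at easting≈717761.7 (left) → 1 crossing.
Delta: no edge straddles that height → 0 crossings.
Only Ford has an odd count, so the point is inside Ford.

Ford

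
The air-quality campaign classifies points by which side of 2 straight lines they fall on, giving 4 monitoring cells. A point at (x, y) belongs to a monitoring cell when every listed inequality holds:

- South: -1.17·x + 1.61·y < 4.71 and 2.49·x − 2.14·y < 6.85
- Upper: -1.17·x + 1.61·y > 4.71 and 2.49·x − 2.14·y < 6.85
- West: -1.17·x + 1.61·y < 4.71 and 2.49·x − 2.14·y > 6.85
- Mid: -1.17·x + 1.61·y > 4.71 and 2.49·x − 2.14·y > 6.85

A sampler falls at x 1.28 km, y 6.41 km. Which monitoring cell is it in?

Upper

-1.17·1.28 + 1.61·6.41 = 8.822, which is > 4.71
2.49·1.28 − 2.14·6.41 = -10.530, which is < 6.85
This sign pattern matches Upper.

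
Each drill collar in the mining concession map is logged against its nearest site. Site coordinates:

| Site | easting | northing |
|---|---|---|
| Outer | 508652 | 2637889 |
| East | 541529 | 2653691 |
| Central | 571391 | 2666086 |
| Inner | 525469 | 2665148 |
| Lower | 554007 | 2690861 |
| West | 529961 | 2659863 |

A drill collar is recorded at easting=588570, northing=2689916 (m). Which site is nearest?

Squared distances to each site:
Outer: 9093695453.000; East: 3525106306.000; Central: 862986941.000; Inner: 4595190025.000; Lower: 1195493994.000; West: 4338197690.000.
Minimum at Central.

Central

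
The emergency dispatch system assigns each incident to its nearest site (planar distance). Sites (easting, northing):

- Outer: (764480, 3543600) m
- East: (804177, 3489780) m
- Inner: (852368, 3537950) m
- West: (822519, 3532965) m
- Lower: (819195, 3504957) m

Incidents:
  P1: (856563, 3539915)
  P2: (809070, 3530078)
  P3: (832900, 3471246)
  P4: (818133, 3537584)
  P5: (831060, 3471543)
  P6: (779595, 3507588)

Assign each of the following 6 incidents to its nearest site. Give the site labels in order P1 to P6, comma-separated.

Inner, West, East, West, East, East

P1 → Inner (d²=21459250.00)
P2 → West (d²=189210370.00)
P3 → East (d²=1168519885.00)
P4 → West (d²=40572157.00)
P5 → East (d²=1055283858.00)
P6 → East (d²=921399588.00)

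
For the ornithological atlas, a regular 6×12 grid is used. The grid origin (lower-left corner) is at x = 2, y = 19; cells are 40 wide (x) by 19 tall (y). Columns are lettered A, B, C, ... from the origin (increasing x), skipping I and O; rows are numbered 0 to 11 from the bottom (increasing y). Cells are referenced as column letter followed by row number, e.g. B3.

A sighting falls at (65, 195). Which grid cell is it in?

Column index: ⌊(65 − 2) / 40⌋ = ⌊1.575⌋ = 1 → column B
Row offset from origin: ⌊(195 − 19) / 19⌋ = ⌊9.263⌋ = 9 → row 9

B9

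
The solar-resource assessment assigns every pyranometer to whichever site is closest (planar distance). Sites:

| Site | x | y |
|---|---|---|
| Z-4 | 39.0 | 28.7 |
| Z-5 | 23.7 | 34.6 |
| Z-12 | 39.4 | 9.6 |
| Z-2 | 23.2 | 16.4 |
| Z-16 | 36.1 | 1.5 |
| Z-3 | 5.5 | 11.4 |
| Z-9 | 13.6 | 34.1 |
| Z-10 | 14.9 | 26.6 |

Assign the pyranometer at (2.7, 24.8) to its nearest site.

Squared distances to each site:
Z-4: 1332.900; Z-5: 537.040; Z-12: 1577.930; Z-2: 490.810; Z-16: 1658.450; Z-3: 187.400; Z-9: 205.300; Z-10: 152.080.
Minimum at Z-10.

Z-10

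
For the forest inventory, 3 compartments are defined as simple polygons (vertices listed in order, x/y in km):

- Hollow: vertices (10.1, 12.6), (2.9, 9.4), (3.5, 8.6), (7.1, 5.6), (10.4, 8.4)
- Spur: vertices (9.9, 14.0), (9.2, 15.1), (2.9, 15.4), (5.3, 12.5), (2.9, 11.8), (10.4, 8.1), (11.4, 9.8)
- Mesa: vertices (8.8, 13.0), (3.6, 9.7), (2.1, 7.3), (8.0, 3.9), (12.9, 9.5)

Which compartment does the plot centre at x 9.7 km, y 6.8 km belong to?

Cast a ray rightward from (9.7, 6.8). For each polygon, the edges (by vertex number in listed order) whose endpoints lie on opposite sides of y = 6.8, where each meets that height, and whether that is right or left of the point:
Hollow: 3–4 at x≈5.66 (left), 4–5 at x≈8.51 (left) → 0 crossings.
Spur: no edge straddles that height → 0 crossings.
Mesa: 3–4 at x≈2.97 (left), 4–5 at x≈10.54 (right) → 1 crossing.
Only Mesa has an odd count, so the point is inside Mesa.

Mesa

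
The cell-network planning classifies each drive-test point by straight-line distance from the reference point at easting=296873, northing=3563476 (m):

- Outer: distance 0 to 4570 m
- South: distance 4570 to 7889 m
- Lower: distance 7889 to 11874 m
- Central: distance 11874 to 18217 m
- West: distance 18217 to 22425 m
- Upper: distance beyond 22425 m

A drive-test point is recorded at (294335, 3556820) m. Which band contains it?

Distance = √((294335−296873)² + (3556820−3563476)²) = √(6441444.000 + 44302336.000) = 7123.467 m.
4570 ≤ 7123.467 < 7889 → South.

South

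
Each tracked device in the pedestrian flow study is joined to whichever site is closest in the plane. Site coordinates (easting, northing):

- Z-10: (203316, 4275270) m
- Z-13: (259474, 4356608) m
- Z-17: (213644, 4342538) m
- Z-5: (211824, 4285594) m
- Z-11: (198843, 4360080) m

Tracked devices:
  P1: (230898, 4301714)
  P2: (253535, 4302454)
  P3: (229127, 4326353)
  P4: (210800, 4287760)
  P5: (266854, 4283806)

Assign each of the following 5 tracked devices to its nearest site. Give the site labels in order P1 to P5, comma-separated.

Z-5, Z-5, Z-17, Z-5, Z-5

P1 → Z-5 (d²=623671876.00)
P2 → Z-5 (d²=2024067121.00)
P3 → Z-17 (d²=501677514.00)
P4 → Z-5 (d²=5740132.00)
P5 → Z-5 (d²=3031497844.00)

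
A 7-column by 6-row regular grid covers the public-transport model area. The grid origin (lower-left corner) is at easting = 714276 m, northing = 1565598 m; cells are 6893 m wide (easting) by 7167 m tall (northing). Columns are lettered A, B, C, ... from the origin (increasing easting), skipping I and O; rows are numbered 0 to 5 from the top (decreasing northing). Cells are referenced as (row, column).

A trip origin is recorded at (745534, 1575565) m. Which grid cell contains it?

(4, E)

Column index: ⌊(745534 − 714276) / 6893⌋ = ⌊4.535⌋ = 4 → column E
Row offset from origin: ⌊(1575565 − 1565598) / 7167⌋ = ⌊1.391⌋ = 1 → row 4 (counted from top)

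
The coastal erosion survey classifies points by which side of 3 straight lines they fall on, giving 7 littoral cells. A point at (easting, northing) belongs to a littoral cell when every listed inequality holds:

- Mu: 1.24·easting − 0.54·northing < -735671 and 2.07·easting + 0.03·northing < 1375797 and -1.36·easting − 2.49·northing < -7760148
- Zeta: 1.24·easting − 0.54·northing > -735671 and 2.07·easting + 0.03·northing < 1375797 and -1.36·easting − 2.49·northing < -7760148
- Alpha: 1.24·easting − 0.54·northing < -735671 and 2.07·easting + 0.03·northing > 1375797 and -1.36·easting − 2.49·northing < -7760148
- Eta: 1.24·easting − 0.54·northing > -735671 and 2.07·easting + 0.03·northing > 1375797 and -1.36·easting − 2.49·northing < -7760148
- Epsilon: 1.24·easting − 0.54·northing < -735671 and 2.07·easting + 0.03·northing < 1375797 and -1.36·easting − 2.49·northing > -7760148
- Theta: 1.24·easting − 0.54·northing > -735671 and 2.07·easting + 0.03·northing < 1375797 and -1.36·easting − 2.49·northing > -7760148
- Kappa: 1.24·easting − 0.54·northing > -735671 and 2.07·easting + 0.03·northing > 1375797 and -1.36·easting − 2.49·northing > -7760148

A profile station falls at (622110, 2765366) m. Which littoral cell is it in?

Theta

1.24·622110 − 0.54·2765366 = -721881.240, which is > -735671
2.07·622110 + 0.03·2765366 = 1370728.680, which is < 1375797
-1.36·622110 − 2.49·2765366 = -7731830.940, which is > -7760148
This sign pattern matches Theta.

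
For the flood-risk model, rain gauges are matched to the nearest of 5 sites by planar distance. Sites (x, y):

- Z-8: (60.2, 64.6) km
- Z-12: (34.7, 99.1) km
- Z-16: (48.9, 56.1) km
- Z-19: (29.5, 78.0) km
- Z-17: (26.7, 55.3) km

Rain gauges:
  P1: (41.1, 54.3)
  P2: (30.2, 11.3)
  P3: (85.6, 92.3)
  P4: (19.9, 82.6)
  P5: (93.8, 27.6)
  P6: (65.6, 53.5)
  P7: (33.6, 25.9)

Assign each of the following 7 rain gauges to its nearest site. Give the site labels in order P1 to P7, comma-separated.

Z-16, Z-17, Z-8, Z-19, Z-8, Z-8, Z-17

P1 → Z-16 (d²=64.08)
P2 → Z-17 (d²=1948.25)
P3 → Z-8 (d²=1412.45)
P4 → Z-19 (d²=113.32)
P5 → Z-8 (d²=2497.96)
P6 → Z-8 (d²=152.37)
P7 → Z-17 (d²=911.97)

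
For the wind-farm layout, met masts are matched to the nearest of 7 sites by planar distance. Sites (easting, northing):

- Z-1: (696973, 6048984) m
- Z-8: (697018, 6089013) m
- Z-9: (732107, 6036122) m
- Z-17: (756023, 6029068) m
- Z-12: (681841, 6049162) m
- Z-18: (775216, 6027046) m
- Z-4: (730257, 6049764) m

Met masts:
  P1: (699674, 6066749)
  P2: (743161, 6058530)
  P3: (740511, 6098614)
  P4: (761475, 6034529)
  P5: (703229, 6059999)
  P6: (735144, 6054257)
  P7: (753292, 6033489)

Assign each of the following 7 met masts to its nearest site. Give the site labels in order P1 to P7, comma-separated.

Z-1, Z-4, Z-8, Z-17, Z-1, Z-4, Z-17

P1 → Z-1 (d²=322890626.00)
P2 → Z-4 (d²=243355972.00)
P3 → Z-8 (d²=1983820250.00)
P4 → Z-17 (d²=59546825.00)
P5 → Z-1 (d²=160467761.00)
P6 → Z-4 (d²=44069818.00)
P7 → Z-17 (d²=27003602.00)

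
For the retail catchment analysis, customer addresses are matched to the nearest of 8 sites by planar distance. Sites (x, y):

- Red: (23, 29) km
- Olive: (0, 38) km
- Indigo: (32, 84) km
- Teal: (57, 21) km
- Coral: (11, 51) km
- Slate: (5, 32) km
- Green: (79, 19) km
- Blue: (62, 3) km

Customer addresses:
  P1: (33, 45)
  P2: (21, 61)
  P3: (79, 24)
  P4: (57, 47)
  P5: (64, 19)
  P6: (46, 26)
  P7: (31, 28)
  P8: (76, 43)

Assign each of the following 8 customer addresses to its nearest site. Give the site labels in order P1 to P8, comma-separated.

Red, Coral, Green, Teal, Teal, Teal, Red, Green

P1 → Red (d²=356.00)
P2 → Coral (d²=200.00)
P3 → Green (d²=25.00)
P4 → Teal (d²=676.00)
P5 → Teal (d²=53.00)
P6 → Teal (d²=146.00)
P7 → Red (d²=65.00)
P8 → Green (d²=585.00)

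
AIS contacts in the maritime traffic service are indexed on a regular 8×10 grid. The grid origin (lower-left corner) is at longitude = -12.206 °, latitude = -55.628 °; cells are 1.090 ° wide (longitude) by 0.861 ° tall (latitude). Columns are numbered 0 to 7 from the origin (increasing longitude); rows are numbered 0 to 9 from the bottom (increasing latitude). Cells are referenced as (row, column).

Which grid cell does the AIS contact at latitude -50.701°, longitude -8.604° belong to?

Column index: ⌊(-8.604 − -12.206) / 1.090⌋ = ⌊3.305⌋ = 3
Row offset from origin: ⌊(-50.701 − -55.628) / 0.861⌋ = ⌊5.722⌋ = 5 → row 5

(5, 3)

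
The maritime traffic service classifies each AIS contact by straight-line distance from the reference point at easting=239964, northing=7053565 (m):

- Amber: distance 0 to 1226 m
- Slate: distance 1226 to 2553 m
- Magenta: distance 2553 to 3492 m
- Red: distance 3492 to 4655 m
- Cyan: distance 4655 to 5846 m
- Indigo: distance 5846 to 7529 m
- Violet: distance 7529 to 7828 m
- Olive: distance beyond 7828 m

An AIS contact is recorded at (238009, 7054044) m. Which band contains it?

Slate

Distance = √((238009−239964)² + (7054044−7053565)²) = √(3822025.000 + 229441.000) = 2012.825 m.
1226 ≤ 2012.825 < 2553 → Slate.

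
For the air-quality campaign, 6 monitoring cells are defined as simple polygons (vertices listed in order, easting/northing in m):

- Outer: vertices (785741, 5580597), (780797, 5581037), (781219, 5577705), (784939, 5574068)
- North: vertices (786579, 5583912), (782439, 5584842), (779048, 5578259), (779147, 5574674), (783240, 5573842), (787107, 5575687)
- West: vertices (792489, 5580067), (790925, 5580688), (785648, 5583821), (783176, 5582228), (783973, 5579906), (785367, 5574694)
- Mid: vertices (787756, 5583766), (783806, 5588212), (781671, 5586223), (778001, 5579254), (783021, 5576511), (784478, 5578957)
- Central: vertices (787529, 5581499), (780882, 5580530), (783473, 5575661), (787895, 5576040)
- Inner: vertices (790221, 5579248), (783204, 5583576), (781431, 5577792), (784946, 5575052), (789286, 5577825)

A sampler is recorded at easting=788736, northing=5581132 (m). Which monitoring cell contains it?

West

Cast a ray rightward from (788736, 5581132). For each polygon, the edges (by vertex number in listed order) whose endpoints lie on opposite sides of northing = 5581132, where each meets that height, and whether that is right or left of the point:
Outer: no edge straddles that height → 0 crossings.
North: 2–3 at easting≈780527.9 (left), 6–1 at easting≈786757.5 (left) → 0 crossings.
West: 2–3 at easting≈790177.2 (right), 4–5 at easting≈783552.2 (left) → 1 crossing.
Mid: 3–4 at easting≈778990.0 (left), 6–1 at easting≈785960.6 (left) → 0 crossings.
Central: 1–2 at easting≈785011.5 (left), 4–1 at easting≈787553.6 (left) → 0 crossings.
Inner: 1–2 at easting≈787166.5 (left), 2–3 at easting≈782454.8 (left) → 0 crossings.
Only West has an odd count, so the point is inside West.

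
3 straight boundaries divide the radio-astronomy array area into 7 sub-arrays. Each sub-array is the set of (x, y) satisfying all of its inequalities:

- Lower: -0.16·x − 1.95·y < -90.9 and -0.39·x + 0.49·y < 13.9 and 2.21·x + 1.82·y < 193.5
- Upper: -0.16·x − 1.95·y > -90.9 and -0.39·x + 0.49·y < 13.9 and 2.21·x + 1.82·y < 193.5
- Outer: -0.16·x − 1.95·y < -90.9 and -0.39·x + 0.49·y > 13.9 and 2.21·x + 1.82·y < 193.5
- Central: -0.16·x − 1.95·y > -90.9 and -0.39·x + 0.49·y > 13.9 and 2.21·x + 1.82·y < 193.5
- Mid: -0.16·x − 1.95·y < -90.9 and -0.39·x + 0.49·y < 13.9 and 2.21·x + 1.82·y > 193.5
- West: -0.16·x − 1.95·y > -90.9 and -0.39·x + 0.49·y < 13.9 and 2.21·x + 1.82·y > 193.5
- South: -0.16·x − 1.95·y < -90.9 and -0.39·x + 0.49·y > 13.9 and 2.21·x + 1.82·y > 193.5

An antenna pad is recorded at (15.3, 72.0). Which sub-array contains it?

-0.16·15.3 − 1.95·72.0 = -142.848, which is < -90.9
-0.39·15.3 + 0.49·72.0 = 29.313, which is > 13.9
2.21·15.3 + 1.82·72.0 = 164.853, which is < 193.5
This sign pattern matches Outer.

Outer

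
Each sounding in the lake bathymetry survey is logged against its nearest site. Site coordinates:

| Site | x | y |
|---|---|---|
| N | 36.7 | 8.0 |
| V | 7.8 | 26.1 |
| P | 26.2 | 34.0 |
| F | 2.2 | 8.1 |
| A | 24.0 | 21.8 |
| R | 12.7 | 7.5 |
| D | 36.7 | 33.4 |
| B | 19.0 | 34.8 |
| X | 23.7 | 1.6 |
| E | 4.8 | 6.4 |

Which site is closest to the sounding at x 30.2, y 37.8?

Squared distances to each site:
N: 930.290; V: 638.650; P: 30.440; F: 1666.090; A: 294.440; R: 1224.340; D: 61.610; B: 134.440; X: 1352.690; E: 1631.120.
Minimum at P.

P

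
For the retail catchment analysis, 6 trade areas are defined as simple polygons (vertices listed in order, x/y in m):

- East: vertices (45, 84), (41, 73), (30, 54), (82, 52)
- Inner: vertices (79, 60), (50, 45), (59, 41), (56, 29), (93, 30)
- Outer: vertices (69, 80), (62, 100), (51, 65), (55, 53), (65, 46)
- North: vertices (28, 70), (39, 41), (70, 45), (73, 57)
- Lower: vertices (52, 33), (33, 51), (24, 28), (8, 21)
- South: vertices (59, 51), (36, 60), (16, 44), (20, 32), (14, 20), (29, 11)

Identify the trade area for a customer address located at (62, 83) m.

Outer

Cast a ray rightward from (62, 83). For each polygon, the edges (by vertex number in listed order) whose endpoints lie on opposite sides of y = 83, where each meets that height, and whether that is right or left of the point:
East: 1–2 at x≈44.6 (left), 4–1 at x≈46.2 (left) → 0 crossings.
Inner: no edge straddles that height → 0 crossings.
Outer: 1–2 at x≈68.0 (right), 2–3 at x≈56.7 (left) → 1 crossing.
North: no edge straddles that height → 0 crossings.
Lower: no edge straddles that height → 0 crossings.
South: no edge straddles that height → 0 crossings.
Only Outer has an odd count, so the point is inside Outer.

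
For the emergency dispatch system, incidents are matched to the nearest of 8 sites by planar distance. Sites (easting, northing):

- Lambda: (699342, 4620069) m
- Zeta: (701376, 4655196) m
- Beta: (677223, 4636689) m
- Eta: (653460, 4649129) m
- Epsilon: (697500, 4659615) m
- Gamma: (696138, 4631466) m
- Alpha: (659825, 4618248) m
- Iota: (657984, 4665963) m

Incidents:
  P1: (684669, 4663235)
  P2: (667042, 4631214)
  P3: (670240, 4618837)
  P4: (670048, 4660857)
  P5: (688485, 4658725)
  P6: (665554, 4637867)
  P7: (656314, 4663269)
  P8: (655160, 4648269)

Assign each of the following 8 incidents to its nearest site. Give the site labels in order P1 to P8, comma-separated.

Epsilon, Beta, Alpha, Iota, Epsilon, Beta, Iota, Eta

P1 → Epsilon (d²=177738961.00)
P2 → Beta (d²=133628386.00)
P3 → Alpha (d²=108819146.00)
P4 → Iota (d²=171611332.00)
P5 → Epsilon (d²=82062325.00)
P6 → Beta (d²=137553245.00)
P7 → Iota (d²=10046536.00)
P8 → Eta (d²=3629600.00)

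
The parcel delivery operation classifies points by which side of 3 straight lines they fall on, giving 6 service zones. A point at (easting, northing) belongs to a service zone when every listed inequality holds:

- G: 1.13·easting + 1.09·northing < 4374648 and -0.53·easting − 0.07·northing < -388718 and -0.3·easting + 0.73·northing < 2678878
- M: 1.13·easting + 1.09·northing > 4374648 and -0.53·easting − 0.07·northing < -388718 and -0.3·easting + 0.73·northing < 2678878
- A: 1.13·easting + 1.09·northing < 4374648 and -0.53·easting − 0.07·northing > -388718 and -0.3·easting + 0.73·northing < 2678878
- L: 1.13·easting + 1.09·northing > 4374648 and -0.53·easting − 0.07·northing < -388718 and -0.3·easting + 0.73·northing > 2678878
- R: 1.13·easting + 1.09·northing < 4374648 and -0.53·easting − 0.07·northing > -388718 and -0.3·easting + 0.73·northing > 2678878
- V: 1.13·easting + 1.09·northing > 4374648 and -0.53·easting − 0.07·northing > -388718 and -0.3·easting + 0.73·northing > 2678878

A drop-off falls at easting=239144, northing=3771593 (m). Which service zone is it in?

L

1.13·239144 + 1.09·3771593 = 4381269.090, which is > 4374648
-0.53·239144 − 0.07·3771593 = -390757.830, which is < -388718
-0.3·239144 + 0.73·3771593 = 2681519.690, which is > 2678878
This sign pattern matches L.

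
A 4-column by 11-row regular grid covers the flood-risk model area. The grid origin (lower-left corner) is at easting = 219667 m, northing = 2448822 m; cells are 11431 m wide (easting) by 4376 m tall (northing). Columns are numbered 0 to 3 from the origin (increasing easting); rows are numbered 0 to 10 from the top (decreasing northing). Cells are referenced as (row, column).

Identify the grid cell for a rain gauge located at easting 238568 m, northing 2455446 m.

Column index: ⌊(238568 − 219667) / 11431⌋ = ⌊1.653⌋ = 1
Row offset from origin: ⌊(2455446 − 2448822) / 4376⌋ = ⌊1.514⌋ = 1 → row 9 (counted from top)

(9, 1)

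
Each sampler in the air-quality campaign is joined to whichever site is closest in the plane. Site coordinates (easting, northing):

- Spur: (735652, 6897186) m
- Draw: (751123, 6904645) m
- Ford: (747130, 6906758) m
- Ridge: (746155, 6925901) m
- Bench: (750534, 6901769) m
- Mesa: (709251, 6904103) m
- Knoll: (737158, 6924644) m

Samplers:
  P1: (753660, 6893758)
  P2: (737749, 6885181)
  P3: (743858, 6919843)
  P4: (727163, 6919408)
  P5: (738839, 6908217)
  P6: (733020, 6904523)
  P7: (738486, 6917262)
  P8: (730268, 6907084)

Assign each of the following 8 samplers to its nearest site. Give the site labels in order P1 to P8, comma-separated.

P1 → Bench (d²=73947997.00)
P2 → Spur (d²=148517434.00)
P3 → Ridge (d²=41975573.00)
P4 → Knoll (d²=127315721.00)
P5 → Ford (d²=70869362.00)
P6 → Spur (d²=60758993.00)
P7 → Knoll (d²=56257508.00)
P8 → Spur (d²=126957860.00)

Bench, Spur, Ridge, Knoll, Ford, Spur, Knoll, Spur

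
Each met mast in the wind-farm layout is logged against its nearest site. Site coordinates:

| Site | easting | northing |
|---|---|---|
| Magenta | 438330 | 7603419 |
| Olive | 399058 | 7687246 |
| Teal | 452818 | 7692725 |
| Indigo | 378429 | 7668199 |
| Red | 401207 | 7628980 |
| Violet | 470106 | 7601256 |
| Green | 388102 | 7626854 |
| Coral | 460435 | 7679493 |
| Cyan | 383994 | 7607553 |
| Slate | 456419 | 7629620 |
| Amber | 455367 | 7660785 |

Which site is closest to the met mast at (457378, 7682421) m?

Squared distances to each site:
Magenta: 6604142308.000; Olive: 3424503025.000; Teal: 126966016.000; Indigo: 6435209885.000; Red: 6011121722.000; Violet: 6749759209.000; Green: 7886855665.000; Coral: 17918433.000; Cyan: 10990428880.000; Slate: 2788865282.000; Amber: 472160617.000.
Minimum at Coral.

Coral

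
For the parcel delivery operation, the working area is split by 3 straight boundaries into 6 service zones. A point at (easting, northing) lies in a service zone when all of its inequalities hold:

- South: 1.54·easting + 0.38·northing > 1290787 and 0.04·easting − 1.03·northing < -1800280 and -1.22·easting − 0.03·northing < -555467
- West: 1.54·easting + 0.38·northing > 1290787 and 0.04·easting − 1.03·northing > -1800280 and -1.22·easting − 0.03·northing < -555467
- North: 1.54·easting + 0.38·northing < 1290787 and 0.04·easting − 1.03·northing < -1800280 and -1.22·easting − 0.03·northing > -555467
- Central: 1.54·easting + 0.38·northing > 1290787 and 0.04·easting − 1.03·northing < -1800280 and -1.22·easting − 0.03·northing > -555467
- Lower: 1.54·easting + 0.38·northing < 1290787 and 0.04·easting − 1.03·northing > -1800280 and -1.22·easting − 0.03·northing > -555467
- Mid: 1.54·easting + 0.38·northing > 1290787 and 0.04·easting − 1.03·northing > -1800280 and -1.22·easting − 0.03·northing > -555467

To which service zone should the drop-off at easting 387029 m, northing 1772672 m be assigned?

1.54·387029 + 0.38·1772672 = 1269640.020, which is < 1290787
0.04·387029 − 1.03·1772672 = -1810371.000, which is < -1800280
-1.22·387029 − 0.03·1772672 = -525355.540, which is > -555467
This sign pattern matches North.

North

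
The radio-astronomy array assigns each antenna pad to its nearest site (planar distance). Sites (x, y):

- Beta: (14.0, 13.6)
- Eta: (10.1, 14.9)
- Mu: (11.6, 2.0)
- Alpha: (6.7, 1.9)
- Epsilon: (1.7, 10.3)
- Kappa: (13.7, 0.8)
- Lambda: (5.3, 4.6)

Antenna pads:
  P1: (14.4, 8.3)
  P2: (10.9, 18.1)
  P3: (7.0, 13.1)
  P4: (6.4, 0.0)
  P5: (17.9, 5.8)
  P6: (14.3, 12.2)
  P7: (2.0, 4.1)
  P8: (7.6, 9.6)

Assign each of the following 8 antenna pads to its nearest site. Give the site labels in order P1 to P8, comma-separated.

Beta, Eta, Eta, Alpha, Kappa, Beta, Lambda, Lambda

P1 → Beta (d²=28.25)
P2 → Eta (d²=10.88)
P3 → Eta (d²=12.85)
P4 → Alpha (d²=3.70)
P5 → Kappa (d²=42.64)
P6 → Beta (d²=2.05)
P7 → Lambda (d²=11.14)
P8 → Lambda (d²=30.29)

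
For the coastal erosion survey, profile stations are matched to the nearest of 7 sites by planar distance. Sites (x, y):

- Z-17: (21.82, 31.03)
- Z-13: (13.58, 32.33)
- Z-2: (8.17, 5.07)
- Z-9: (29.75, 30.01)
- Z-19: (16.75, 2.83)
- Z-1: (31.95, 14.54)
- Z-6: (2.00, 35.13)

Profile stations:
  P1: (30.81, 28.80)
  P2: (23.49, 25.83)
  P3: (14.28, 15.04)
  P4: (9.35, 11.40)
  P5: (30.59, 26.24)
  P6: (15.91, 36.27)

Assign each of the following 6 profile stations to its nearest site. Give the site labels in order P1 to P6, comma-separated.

P1 → Z-9 (d²=2.59)
P2 → Z-17 (d²=29.83)
P3 → Z-2 (d²=136.73)
P4 → Z-2 (d²=41.46)
P5 → Z-9 (d²=14.92)
P6 → Z-13 (d²=20.95)

Z-9, Z-17, Z-2, Z-2, Z-9, Z-13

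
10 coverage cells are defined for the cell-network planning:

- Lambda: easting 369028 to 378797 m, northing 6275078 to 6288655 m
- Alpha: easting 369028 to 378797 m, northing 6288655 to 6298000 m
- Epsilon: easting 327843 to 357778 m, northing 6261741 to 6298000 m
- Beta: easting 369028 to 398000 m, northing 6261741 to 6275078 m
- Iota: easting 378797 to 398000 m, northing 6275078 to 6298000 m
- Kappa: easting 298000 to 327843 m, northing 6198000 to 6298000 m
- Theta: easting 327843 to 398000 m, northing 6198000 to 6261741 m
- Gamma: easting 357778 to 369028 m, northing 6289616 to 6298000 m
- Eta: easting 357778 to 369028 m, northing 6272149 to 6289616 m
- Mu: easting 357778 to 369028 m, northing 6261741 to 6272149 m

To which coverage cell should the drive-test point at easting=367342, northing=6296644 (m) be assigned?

The point has easting = 367342 and northing = 6296644.
Only Gamma satisfies 357778 ≤ easting ≤ 369028 and 6289616 ≤ northing ≤ 6298000.

Gamma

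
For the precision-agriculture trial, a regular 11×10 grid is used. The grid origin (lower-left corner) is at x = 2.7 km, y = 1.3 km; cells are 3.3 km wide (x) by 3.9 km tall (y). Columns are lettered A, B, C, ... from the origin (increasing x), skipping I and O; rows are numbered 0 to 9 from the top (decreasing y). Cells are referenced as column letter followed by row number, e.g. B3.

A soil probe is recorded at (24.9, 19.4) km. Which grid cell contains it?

G5

Column index: ⌊(24.9 − 2.7) / 3.3⌋ = ⌊6.727⌋ = 6 → column G
Row offset from origin: ⌊(19.4 − 1.3) / 3.9⌋ = ⌊4.641⌋ = 4 → row 5 (counted from top)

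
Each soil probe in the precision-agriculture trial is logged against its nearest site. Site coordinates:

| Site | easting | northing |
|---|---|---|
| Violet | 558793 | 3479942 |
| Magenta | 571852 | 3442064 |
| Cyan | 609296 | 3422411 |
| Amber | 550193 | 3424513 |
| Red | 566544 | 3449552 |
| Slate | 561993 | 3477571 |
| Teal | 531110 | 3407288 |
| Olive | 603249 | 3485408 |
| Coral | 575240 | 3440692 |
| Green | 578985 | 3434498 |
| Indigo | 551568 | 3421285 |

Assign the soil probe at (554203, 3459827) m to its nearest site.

Squared distances to each site:
Violet: 425681325.000; Magenta: 627011370.000; Cyan: 4435195705.000; Amber: 1263158696.000; Red: 257875906.000; Slate: 375533636.000; Teal: 3293633170.000; Olive: 3059897677.000; Coral: 808703594.000; Green: 1255705765.000; Indigo: 1492428989.000.
Minimum at Red.

Red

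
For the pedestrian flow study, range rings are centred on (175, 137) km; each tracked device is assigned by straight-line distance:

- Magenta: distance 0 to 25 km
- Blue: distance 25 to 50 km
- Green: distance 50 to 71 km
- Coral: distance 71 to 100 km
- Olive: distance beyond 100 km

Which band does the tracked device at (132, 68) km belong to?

Distance = √((132−175)² + (68−137)²) = √(1849.000 + 4761.000) = 81.302 km.
71 ≤ 81.302 < 100 → Coral.

Coral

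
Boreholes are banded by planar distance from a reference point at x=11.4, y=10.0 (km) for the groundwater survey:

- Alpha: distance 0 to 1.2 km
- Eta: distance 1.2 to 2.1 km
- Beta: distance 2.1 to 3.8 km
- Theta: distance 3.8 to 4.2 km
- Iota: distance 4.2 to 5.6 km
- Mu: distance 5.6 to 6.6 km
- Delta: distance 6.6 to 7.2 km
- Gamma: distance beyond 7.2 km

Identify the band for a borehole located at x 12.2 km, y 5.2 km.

Distance = √((12.2−11.4)² + (5.2−10.0)²) = √(0.640 + 23.040) = 4.866 km.
4.2 ≤ 4.866 < 5.6 → Iota.

Iota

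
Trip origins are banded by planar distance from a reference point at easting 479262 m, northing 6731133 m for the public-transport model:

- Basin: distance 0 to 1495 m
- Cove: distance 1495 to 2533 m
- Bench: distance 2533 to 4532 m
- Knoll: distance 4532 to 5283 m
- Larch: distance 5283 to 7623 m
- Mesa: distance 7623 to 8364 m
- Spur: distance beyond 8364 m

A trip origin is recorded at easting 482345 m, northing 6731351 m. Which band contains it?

Distance = √((482345−479262)² + (6731351−6731133)²) = √(9504889.000 + 47524.000) = 3090.698 m.
2533 ≤ 3090.698 < 4532 → Bench.

Bench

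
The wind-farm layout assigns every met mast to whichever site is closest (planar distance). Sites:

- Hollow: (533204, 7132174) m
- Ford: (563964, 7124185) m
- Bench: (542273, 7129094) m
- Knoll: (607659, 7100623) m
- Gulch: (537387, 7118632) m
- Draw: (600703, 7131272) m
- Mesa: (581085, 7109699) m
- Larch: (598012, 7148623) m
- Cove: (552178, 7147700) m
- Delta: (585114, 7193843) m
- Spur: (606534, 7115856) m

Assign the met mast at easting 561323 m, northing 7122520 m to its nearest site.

Squared distances to each site:
Hollow: 883877877.000; Ford: 9747106.000; Bench: 406119976.000; Knoll: 2626503505.000; Gulch: 588048640.000; Draw: 1627381904.000; Mesa: 554914685.000; Larch: 2027449330.000; Cove: 717663425.000; Delta: 5652982010.000; Spur: 2088443417.000.
Minimum at Ford.

Ford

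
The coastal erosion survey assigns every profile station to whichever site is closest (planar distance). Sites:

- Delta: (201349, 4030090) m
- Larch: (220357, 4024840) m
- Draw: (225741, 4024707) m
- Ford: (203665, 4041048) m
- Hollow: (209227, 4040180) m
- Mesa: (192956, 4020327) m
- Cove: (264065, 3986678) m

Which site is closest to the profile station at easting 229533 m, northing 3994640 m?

Squared distances to each site:
Delta: 2051040356.000; Larch: 996238976.000; Draw: 918403753.000; Ford: 2822855888.000; Hollow: 2486225236.000; Mesa: 1997698898.000; Cove: 1255852468.000.
Minimum at Draw.

Draw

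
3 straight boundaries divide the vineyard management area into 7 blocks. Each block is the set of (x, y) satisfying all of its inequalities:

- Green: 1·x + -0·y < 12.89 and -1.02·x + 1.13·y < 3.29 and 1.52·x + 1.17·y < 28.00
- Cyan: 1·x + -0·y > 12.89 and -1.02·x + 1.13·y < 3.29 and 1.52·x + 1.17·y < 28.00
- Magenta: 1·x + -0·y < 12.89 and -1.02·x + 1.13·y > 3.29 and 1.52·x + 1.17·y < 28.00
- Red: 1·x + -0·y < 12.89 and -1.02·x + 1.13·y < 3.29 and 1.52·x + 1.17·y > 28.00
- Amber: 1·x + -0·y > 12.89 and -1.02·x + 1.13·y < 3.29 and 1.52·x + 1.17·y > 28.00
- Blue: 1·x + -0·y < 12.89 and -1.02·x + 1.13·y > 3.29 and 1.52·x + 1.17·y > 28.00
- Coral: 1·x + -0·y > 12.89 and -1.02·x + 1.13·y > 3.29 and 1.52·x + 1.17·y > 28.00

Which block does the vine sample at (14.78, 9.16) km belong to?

1·14.78 + -0·9.16 = 14.780, which is > 12.89
-1.02·14.78 + 1.13·9.16 = -4.725, which is < 3.29
1.52·14.78 + 1.17·9.16 = 33.183, which is > 28.00
This sign pattern matches Amber.

Amber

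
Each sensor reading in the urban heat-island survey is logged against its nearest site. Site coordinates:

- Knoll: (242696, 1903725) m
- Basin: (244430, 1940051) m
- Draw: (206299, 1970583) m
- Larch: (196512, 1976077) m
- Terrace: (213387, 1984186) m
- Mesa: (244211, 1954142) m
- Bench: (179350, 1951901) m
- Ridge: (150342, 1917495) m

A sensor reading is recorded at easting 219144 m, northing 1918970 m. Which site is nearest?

Knoll

Squared distances to each site:
Knoll: 787106729.000; Basin: 1083790357.000; Draw: 2828895794.000; Larch: 3773416873.000; Terrace: 4286269705.000; Mesa: 1865424073.000; Bench: 2668013197.000; Ridge: 4735890829.000.
Minimum at Knoll.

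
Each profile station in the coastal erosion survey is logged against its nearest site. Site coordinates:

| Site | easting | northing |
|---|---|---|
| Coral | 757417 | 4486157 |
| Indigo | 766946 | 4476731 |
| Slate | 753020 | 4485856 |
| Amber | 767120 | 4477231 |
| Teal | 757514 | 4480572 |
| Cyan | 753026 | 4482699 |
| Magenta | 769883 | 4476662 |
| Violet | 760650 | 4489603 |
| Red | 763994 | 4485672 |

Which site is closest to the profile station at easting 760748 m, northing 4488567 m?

Violet

Squared distances to each site:
Coral: 16903661.000; Indigo: 178506100.000; Slate: 67071505.000; Amber: 169107280.000; Teal: 74378781.000; Cyan: 94062708.000; Magenta: 225177250.000; Violet: 1082900.000; Red: 18917541.000.
Minimum at Violet.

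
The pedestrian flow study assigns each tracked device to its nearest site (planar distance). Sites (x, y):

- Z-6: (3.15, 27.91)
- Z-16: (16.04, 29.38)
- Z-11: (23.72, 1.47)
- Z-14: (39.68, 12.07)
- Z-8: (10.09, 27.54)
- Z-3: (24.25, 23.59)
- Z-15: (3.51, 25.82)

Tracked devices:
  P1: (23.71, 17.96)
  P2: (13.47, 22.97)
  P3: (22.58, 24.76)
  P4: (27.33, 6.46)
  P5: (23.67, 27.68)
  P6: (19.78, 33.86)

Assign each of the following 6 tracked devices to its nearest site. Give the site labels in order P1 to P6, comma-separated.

Z-3, Z-8, Z-3, Z-11, Z-3, Z-16

P1 → Z-3 (d²=31.99)
P2 → Z-8 (d²=32.31)
P3 → Z-3 (d²=4.16)
P4 → Z-11 (d²=37.93)
P5 → Z-3 (d²=17.06)
P6 → Z-16 (d²=34.06)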